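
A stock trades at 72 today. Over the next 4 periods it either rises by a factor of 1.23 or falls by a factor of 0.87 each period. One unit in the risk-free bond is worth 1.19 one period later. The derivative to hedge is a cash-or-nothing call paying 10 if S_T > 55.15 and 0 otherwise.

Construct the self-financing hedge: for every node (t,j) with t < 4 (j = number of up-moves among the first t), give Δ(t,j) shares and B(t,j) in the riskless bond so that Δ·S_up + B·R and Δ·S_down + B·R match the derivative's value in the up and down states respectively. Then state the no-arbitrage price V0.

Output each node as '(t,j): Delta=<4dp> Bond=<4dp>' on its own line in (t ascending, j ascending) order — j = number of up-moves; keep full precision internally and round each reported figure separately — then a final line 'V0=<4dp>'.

The replicating-portfolio and risk-neutral prices coincide; use p* = (1.19−0.87)/(1.23−0.87) = 0.8889 for the latter.
Terminal payoffs: V(4,0)=0.0000, V(4,1)=10.0000, V(4,2)=10.0000, V(4,3)=10.0000, V(4,4)=10.0000
(3,0): S=47.4122. Δ = (V_up−V_dn)/(S_up−S_dn) = (10.0000−0.0000)/(58.3170−41.2486) = 0.5859. V = [p*·10.0000 + (1−p*)·0.0000]/1.19 = 7.4697. B = V − Δ·S = -20.3081.
(3,1): S=67.0311. Δ = (V_up−V_dn)/(S_up−S_dn) = (10.0000−10.0000)/(82.4482−58.3170) = 0.0000. V = [p*·10.0000 + (1−p*)·10.0000]/1.19 = 8.4034. B = V − Δ·S = 8.4034.
(3,2): S=94.7681. Δ = (V_up−V_dn)/(S_up−S_dn) = (10.0000−10.0000)/(116.5647−82.4482) = 0.0000. V = [p*·10.0000 + (1−p*)·10.0000]/1.19 = 8.4034. B = V − Δ·S = 8.4034.
(3,3): S=133.9824. Δ = (V_up−V_dn)/(S_up−S_dn) = (10.0000−10.0000)/(164.7984−116.5647) = 0.0000. V = [p*·10.0000 + (1−p*)·10.0000]/1.19 = 8.4034. B = V − Δ·S = 8.4034.
(2,0): S=54.4968. Δ = (V_up−V_dn)/(S_up−S_dn) = (8.4034−7.4697)/(67.0311−47.4122) = 0.0476. V = [p*·8.4034 + (1−p*)·7.4697]/1.19 = 6.9745. B = V − Δ·S = 4.3808.
(2,1): S=77.0472. Δ = (V_up−V_dn)/(S_up−S_dn) = (8.4034−8.4034)/(94.7681−67.0311) = 0.0000. V = [p*·8.4034 + (1−p*)·8.4034]/1.19 = 7.0616. B = V − Δ·S = 7.0616.
(2,2): S=108.9288. Δ = (V_up−V_dn)/(S_up−S_dn) = (8.4034−8.4034)/(133.9824−94.7681) = 0.0000. V = [p*·8.4034 + (1−p*)·8.4034]/1.19 = 7.0616. B = V − Δ·S = 7.0616.
(1,0): S=62.6400. Δ = (V_up−V_dn)/(S_up−S_dn) = (7.0616−6.9745)/(77.0472−54.4968) = 0.0039. V = [p*·7.0616 + (1−p*)·6.9745]/1.19 = 5.9260. B = V − Δ·S = 5.6838.
(1,1): S=88.5600. Δ = (V_up−V_dn)/(S_up−S_dn) = (7.0616−7.0616)/(108.9288−77.0472) = 0.0000. V = [p*·7.0616 + (1−p*)·7.0616]/1.19 = 5.9342. B = V − Δ·S = 5.9342.
(0,0): S=72.0000. Δ = (V_up−V_dn)/(S_up−S_dn) = (5.9342−5.9260)/(88.5600−62.6400) = 0.0003. V = [p*·5.9342 + (1−p*)·5.9260]/1.19 = 4.9859. B = V − Δ·S = 4.9633.
Root portfolio cost Δ·72+B reproduces V0=4.9859.

(0,0): Delta=0.0003 Bond=4.9633
(1,0): Delta=0.0039 Bond=5.6838
(1,1): Delta=0.0000 Bond=5.9342
(2,0): Delta=0.0476 Bond=4.3808
(2,1): Delta=0.0000 Bond=7.0616
(2,2): Delta=0.0000 Bond=7.0616
(3,0): Delta=0.5859 Bond=-20.3081
(3,1): Delta=0.0000 Bond=8.4034
(3,2): Delta=0.0000 Bond=8.4034
(3,3): Delta=0.0000 Bond=8.4034
V0=4.9859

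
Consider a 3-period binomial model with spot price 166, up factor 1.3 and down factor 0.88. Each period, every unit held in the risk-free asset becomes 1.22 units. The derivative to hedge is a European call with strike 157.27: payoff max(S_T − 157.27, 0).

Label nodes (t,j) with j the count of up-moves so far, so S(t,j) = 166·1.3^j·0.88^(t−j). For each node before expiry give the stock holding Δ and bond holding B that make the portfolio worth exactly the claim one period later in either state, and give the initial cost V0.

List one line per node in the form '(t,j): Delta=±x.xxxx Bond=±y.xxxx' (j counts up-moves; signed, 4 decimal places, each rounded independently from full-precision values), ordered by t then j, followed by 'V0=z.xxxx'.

No-arbitrage ⇒ martingale measure with p* = (R−d)/(u−d) = 0.8095.
Terminal payoffs: V(3,0)=0.0000, V(3,1)=9.8455, V(3,2)=89.6052, V(3,3)=207.4320
(2,0): S=128.5504. Δ = (V_up−V_dn)/(S_up−S_dn) = (9.8455−0.0000)/(167.1155−113.1244) = 0.1824. V = [p*·9.8455 + (1−p*)·0.0000]/1.22 = 6.5329. B = V − Δ·S = -16.9088.
(2,1): S=189.9040. Δ = (V_up−V_dn)/(S_up−S_dn) = (89.6052−9.8455)/(246.8752−167.1155) = 1.0000. V = [p*·89.6052 + (1−p*)·9.8455]/1.22 = 60.9942. B = V − Δ·S = -128.9098.
(2,2): S=280.5400. Δ = (V_up−V_dn)/(S_up−S_dn) = (207.4320−89.6052)/(364.7020−246.8752) = 1.0000. V = [p*·207.4320 + (1−p*)·89.6052]/1.22 = 151.6302. B = V − Δ·S = -128.9098.
(1,0): S=146.0800. Δ = (V_up−V_dn)/(S_up−S_dn) = (60.9942−6.5329)/(189.9040−128.5504) = 0.8877. V = [p*·60.9942 + (1−p*)·6.5329]/1.22 = 41.4923. B = V − Δ·S = -88.1773.
(1,1): S=215.8000. Δ = (V_up−V_dn)/(S_up−S_dn) = (151.6302−60.9942)/(280.5400−189.9040) = 1.0000. V = [p*·151.6302 + (1−p*)·60.9942]/1.22 = 110.1362. B = V − Δ·S = -105.6638.
(0,0): S=166.0000. Δ = (V_up−V_dn)/(S_up−S_dn) = (110.1362−41.4923)/(215.8000−146.0800) = 0.9846. V = [p*·110.1362 + (1−p*)·41.4923]/1.22 = 79.5583. B = V − Δ·S = -83.8795.
Check: Δ(0,0)·S0 + B(0,0) = 79.5583 = V0.

(0,0): Delta=0.9846 Bond=-83.8795
(1,0): Delta=0.8877 Bond=-88.1773
(1,1): Delta=1.0000 Bond=-105.6638
(2,0): Delta=0.1824 Bond=-16.9088
(2,1): Delta=1.0000 Bond=-128.9098
(2,2): Delta=1.0000 Bond=-128.9098
V0=79.5583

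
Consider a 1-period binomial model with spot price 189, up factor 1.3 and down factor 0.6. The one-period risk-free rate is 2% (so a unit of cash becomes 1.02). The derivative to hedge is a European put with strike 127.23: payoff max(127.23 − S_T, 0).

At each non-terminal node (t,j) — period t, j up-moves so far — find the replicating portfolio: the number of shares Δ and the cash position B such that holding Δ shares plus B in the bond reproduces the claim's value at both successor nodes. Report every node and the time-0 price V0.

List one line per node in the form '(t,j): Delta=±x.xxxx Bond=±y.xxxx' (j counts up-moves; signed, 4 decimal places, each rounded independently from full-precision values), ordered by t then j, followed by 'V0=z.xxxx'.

(0,0): Delta=-0.1045 Bond=25.1807
V0=5.4235

No-arbitrage ⇒ martingale measure with p* = (R−d)/(u−d) = 0.6000.
Payoff layer (t=1): V(1,0)=13.8300, V(1,1)=0.0000
Node (0,0) S=189.0000: V=(p*·0.0000+(1−p*)·13.8300)/1.02=5.4235; Δ=(0.0000−13.8300)/(245.7000−113.4000)=-0.1045; B=V−Δ·S=25.1807
The time-0 hedge costs 5.4235, which is the no-arbitrage price.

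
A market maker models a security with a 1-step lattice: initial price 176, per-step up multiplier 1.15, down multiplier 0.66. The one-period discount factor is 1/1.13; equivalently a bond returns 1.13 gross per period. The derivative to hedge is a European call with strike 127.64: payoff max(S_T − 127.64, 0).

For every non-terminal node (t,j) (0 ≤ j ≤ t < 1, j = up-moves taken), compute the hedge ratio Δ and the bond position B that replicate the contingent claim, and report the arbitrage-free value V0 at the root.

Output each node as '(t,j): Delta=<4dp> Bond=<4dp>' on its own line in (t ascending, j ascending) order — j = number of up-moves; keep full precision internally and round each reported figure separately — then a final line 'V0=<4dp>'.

(0,0): Delta=0.8669 Bond=-89.1125
V0=63.4589

Risk-neutral probability p* = (R−d)/(u−d) = (1.13−0.66)/(1.15−0.66) = 0.9592.
Terminal payoffs: V(1,0)=0.0000, V(1,1)=74.7600
(0,0): S=176.0000. Δ = (V_up−V_dn)/(S_up−S_dn) = (74.7600−0.0000)/(202.4000−116.1600) = 0.8669. V = [p*·74.7600 + (1−p*)·0.0000]/1.13 = 63.4589. B = V − Δ·S = -89.1125.
The time-0 hedge costs 63.4589, which is the no-arbitrage price.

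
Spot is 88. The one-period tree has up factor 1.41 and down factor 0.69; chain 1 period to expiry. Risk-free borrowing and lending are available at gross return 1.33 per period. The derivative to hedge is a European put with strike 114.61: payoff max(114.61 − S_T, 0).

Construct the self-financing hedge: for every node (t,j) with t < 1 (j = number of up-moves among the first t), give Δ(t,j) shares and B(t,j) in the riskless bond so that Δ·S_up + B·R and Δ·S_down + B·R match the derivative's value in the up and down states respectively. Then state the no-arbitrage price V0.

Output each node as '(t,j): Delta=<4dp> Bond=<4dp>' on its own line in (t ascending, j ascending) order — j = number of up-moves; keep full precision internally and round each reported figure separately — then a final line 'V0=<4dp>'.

(0,0): Delta=-0.8505 Bond=79.3493
V0=4.5021

Under the risk-neutral measure, an up-move has probability p* = (R−d)/(u−d) = 0.8889 and values discount at R = 1.33.
At expiry t=1: V(1,0)=53.8900, V(1,1)=0.0000
(0,0): S=88.0000. Δ = (V_up−V_dn)/(S_up−S_dn) = (0.0000−53.8900)/(124.0800−60.7200) = -0.8505. V = [p*·0.0000 + (1−p*)·53.8900]/1.33 = 4.5021. B = V − Δ·S = 79.3493.
Each (Δ,B) replicates both successor values, so the strategy is self-financing and V0 is arbitrage-free.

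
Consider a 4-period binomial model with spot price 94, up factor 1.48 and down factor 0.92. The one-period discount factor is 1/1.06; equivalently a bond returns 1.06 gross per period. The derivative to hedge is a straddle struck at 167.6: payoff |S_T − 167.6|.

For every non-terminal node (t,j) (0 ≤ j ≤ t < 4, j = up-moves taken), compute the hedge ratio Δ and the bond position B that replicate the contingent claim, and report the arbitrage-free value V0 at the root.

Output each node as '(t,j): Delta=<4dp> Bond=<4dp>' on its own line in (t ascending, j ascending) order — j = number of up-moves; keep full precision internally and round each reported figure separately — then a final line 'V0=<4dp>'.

Since d<R<u, set p* = (R−d)/(u−d) = 0.2500; price each node as the discounted p*-expectation of its children.
Payoff layer (t=4): V(4,0)=100.2591, V(4,1)=59.2689, V(4,2)=6.6717, V(4,3)=112.7502, V(4,4)=283.3981
(3,0): S=73.1967. Δ = (V_up−V_dn)/(S_up−S_dn) = (59.2689−100.2591)/(108.3311−67.3409) = -1.0000. V = [p*·59.2689 + (1−p*)·100.2591]/1.06 = 84.9165. B = V − Δ·S = 158.1132.
(3,1): S=117.7512. Δ = (V_up−V_dn)/(S_up−S_dn) = (6.6717−59.2689)/(174.2717−108.3311) = -0.7976. V = [p*·6.6717 + (1−p*)·59.2689]/1.06 = 43.5091. B = V − Δ·S = 137.4326.
(3,2): S=189.4258. Δ = (V_up−V_dn)/(S_up−S_dn) = (112.7502−6.6717)/(280.3502−174.2717) = 1.0000. V = [p*·112.7502 + (1−p*)·6.6717]/1.06 = 31.3126. B = V − Δ·S = -158.1132.
(3,3): S=304.7284. Δ = (V_up−V_dn)/(S_up−S_dn) = (283.3981−112.7502)/(450.9981−280.3502) = 1.0000. V = [p*·283.3981 + (1−p*)·112.7502]/1.06 = 146.6152. B = V − Δ·S = -158.1132.
(2,0): S=79.5616. Δ = (V_up−V_dn)/(S_up−S_dn) = (43.5091−84.9165)/(117.7512−73.1967) = -0.9294. V = [p*·43.5091 + (1−p*)·84.9165]/1.06 = 70.3440. B = V − Δ·S = 144.2859.
(2,1): S=127.9904. Δ = (V_up−V_dn)/(S_up−S_dn) = (31.3126−43.5091)/(189.4258−117.7512) = -0.1702. V = [p*·31.3126 + (1−p*)·43.5091]/1.06 = 38.1698. B = V − Δ·S = 59.9492.
(2,2): S=205.8976. Δ = (V_up−V_dn)/(S_up−S_dn) = (146.6152−31.3126)/(304.7284−189.4258) = 1.0000. V = [p*·146.6152 + (1−p*)·31.3126]/1.06 = 56.7342. B = V − Δ·S = -149.1634.
(1,0): S=86.4800. Δ = (V_up−V_dn)/(S_up−S_dn) = (38.1698−70.3440)/(127.9904−79.5616) = -0.6644. V = [p*·38.1698 + (1−p*)·70.3440]/1.06 = 58.7740. B = V − Δ·S = 116.2281.
(1,1): S=139.1200. Δ = (V_up−V_dn)/(S_up−S_dn) = (56.7342−38.1698)/(205.8976−127.9904) = 0.2383. V = [p*·56.7342 + (1−p*)·38.1698]/1.06 = 40.3876. B = V − Δ·S = 7.2369.
(0,0): S=94.0000. Δ = (V_up−V_dn)/(S_up−S_dn) = (40.3876−58.7740)/(139.1200−86.4800) = -0.3493. V = [p*·40.3876 + (1−p*)·58.7740]/1.06 = 51.1108. B = V − Δ·S = 83.9436.
Check: Δ(0,0)·S0 + B(0,0) = 51.1108 = V0.

(0,0): Delta=-0.3493 Bond=83.9436
(1,0): Delta=-0.6644 Bond=116.2281
(1,1): Delta=0.2383 Bond=7.2369
(2,0): Delta=-0.9294 Bond=144.2859
(2,1): Delta=-0.1702 Bond=59.9492
(2,2): Delta=1.0000 Bond=-149.1634
(3,0): Delta=-1.0000 Bond=158.1132
(3,1): Delta=-0.7976 Bond=137.4326
(3,2): Delta=1.0000 Bond=-158.1132
(3,3): Delta=1.0000 Bond=-158.1132
V0=51.1108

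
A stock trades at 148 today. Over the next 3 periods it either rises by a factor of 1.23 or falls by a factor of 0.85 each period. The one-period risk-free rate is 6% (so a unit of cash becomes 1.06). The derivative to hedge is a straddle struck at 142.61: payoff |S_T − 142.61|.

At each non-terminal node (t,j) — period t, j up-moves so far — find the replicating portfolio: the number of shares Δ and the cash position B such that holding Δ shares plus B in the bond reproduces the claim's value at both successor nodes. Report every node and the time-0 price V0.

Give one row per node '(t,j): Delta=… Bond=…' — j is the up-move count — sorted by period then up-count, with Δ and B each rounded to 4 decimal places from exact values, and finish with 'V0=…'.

(0,0): Delta=0.5691 Bond=-42.0147
(1,0): Delta=0.0407 Bond=21.9381
(1,1): Delta=0.8647 Bond=-98.3475
(2,0): Delta=-1.0000 Bond=134.5377
(2,1): Delta=0.6229 Bond=-66.8322
(2,2): Delta=1.0000 Bond=-134.5377
V0=42.2150

Since d<R<u, set p* = (R−d)/(u−d) = 0.5526; price each node as the discounted p*-expectation of its children.
Payoff layer (t=3): V(3,0)=51.7195, V(3,1)=11.0861, V(3,2)=47.7128, V(3,3)=132.7983
  t=2,j=0: stock 106.9300 → up 131.5239 (V=11.0861), down 90.8905 (V=51.7195). Price 27.6077; hedge Δ=-1.0000, bond B=134.5377.
  t=2,j=1: stock 154.7340 → up 190.3228 (V=47.7128), down 131.5239 (V=11.0861). Price 29.5539; hedge Δ=0.6229, bond B=-66.8322.
  t=2,j=2: stock 223.9092 → up 275.4083 (V=132.7983), down 190.3228 (V=47.7128). Price 89.3715; hedge Δ=1.0000, bond B=-134.5377.
  t=1,j=0: stock 125.8000 → up 154.7340 (V=29.5539), down 106.9300 (V=27.6077). Price 27.0597; hedge Δ=0.0407, bond B=21.9381.
  t=1,j=1: stock 182.0400 → up 223.9092 (V=89.3715), down 154.7340 (V=29.5539). Price 59.0670; hedge Δ=0.8647, bond B=-98.3475.
  t=0,j=0: stock 148.0000 → up 182.0400 (V=59.0670), down 125.8000 (V=27.0597). Price 42.2150; hedge Δ=0.5691, bond B=-42.0147.
The time-0 hedge costs 42.2150, which is the no-arbitrage price.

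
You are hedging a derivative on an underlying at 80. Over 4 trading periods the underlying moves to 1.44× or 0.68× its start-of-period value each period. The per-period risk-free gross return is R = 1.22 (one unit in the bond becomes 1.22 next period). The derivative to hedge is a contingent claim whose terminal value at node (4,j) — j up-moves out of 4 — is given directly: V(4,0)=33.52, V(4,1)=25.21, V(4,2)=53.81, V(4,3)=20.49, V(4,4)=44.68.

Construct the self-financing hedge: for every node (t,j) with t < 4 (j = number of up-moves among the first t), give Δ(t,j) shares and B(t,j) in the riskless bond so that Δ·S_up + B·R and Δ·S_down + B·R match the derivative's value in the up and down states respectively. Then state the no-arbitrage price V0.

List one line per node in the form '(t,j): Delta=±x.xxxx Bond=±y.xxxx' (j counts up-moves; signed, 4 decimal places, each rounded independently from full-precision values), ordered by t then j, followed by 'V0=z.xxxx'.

Under the risk-neutral measure, an up-move has probability p* = (R−d)/(u−d) = 0.7105 and values discount at R = 1.22.
Terminal payoffs: V(4,0)=33.5200, V(4,1)=25.2100, V(4,2)=53.8100, V(4,3)=20.4900, V(4,4)=44.6800
(3,0): S=25.1546. Δ = (V_up−V_dn)/(S_up−S_dn) = (25.2100−33.5200)/(36.2226−17.1051) = -0.4347. V = [p*·25.2100 + (1−p*)·33.5200]/1.22 = 22.6357. B = V − Δ·S = 33.5699.
(3,1): S=53.2685. Δ = (V_up−V_dn)/(S_up−S_dn) = (53.8100−25.2100)/(76.7066−36.2226) = 0.7065. V = [p*·53.8100 + (1−p*)·25.2100]/1.22 = 37.3205. B = V − Δ·S = -0.3110.
(3,2): S=112.8038. Δ = (V_up−V_dn)/(S_up−S_dn) = (20.4900−53.8100)/(162.4375−76.7066) = -0.3887. V = [p*·20.4900 + (1−p*)·53.8100]/1.22 = 24.7010. B = V − Δ·S = 68.5431.
(3,3): S=238.8787. Δ = (V_up−V_dn)/(S_up−S_dn) = (44.6800−20.4900)/(343.9854−162.4375) = 0.1332. V = [p*·44.6800 + (1−p*)·20.4900]/1.22 = 30.8833. B = V − Δ·S = -0.9456.
(2,0): S=36.9920. Δ = (V_up−V_dn)/(S_up−S_dn) = (37.3205−22.6357)/(53.2685−25.1546) = 0.5223. V = [p*·37.3205 + (1−p*)·22.6357]/1.22 = 27.1063. B = V − Δ·S = 7.7841.
(2,1): S=78.3360. Δ = (V_up−V_dn)/(S_up−S_dn) = (24.7010−37.3205)/(112.8038−53.2685) = -0.2120. V = [p*·24.7010 + (1−p*)·37.3205]/1.22 = 23.2410. B = V − Δ·S = 39.8456.
(2,2): S=165.8880. Δ = (V_up−V_dn)/(S_up−S_dn) = (30.8833−24.7010)/(238.8787−112.8038) = 0.0490. V = [p*·30.8833 + (1−p*)·24.7010]/1.22 = 23.8473. B = V − Δ·S = 15.7127.
(1,0): S=54.4000. Δ = (V_up−V_dn)/(S_up−S_dn) = (23.2410−27.1063)/(78.3360−36.9920) = -0.0935. V = [p*·23.2410 + (1−p*)·27.1063]/1.22 = 19.9671. B = V − Δ·S = 25.0530.
(1,1): S=115.2000. Δ = (V_up−V_dn)/(S_up−S_dn) = (23.8473−23.2410)/(165.8880−78.3360) = 0.0069. V = [p*·23.8473 + (1−p*)·23.2410]/1.22 = 19.4031. B = V − Δ·S = 18.6054.
(0,0): S=80.0000. Δ = (V_up−V_dn)/(S_up−S_dn) = (19.4031−19.9671)/(115.2000−54.4000) = -0.0093. V = [p*·19.4031 + (1−p*)·19.9671]/1.22 = 16.0380. B = V − Δ·S = 16.7802.
Each (Δ,B) replicates both successor values, so the strategy is self-financing and V0 is arbitrage-free.

(0,0): Delta=-0.0093 Bond=16.7802
(1,0): Delta=-0.0935 Bond=25.0530
(1,1): Delta=0.0069 Bond=18.6054
(2,0): Delta=0.5223 Bond=7.7841
(2,1): Delta=-0.2120 Bond=39.8456
(2,2): Delta=0.0490 Bond=15.7127
(3,0): Delta=-0.4347 Bond=33.5699
(3,1): Delta=0.7065 Bond=-0.3110
(3,2): Delta=-0.3887 Bond=68.5431
(3,3): Delta=0.1332 Bond=-0.9456
V0=16.0380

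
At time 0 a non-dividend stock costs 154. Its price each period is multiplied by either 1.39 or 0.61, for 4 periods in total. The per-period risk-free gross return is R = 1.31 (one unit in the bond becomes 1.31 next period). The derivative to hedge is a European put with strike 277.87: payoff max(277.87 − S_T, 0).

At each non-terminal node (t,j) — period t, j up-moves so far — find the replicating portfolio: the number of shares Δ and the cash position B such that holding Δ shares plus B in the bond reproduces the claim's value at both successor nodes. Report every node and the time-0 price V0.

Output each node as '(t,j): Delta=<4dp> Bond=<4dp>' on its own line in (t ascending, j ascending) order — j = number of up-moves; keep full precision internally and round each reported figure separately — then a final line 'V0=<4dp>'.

Risk-neutral probability p* = (R−d)/(u−d) = (1.31−0.61)/(1.39−0.61) = 0.8974.
Terminal values V(4,·): V(4,0)=256.5474, V(4,1)=229.2824, V(4,2)=167.1541, V(4,3)=25.5830, V(4,4)=0.0000
  t=3,j=0: stock 34.9551 → up 48.5876 (V=229.2824), down 21.3226 (V=256.5474). Price 177.1594; hedge Δ=-1.0000, bond B=212.1145.
  t=3,j=1: stock 79.6517 → up 110.7159 (V=167.1541), down 48.5876 (V=229.2824). Price 132.4628; hedge Δ=-1.0000, bond B=212.1145.
  t=3,j=2: stock 181.5015 → up 252.2870 (V=25.5830), down 110.7159 (V=167.1541). Price 30.6130; hedge Δ=-1.0000, bond B=212.1145.
  t=3,j=3: stock 413.5853 → up 574.8836 (V=0.0000), down 252.2870 (V=25.5830). Price 2.0030; hedge Δ=-0.0793, bond B=34.8016.
  t=2,j=0: stock 57.3034 → up 79.6517 (V=132.4628), down 34.9551 (V=177.1594). Price 104.6161; hedge Δ=-1.0000, bond B=161.9195.
  t=2,j=1: stock 130.5766 → up 181.5015 (V=30.6130), down 79.6517 (V=132.4628). Price 31.3429; hedge Δ=-1.0000, bond B=161.9195.
  t=2,j=2: stock 297.5434 → up 413.5853 (V=2.0030), down 181.5015 (V=30.6130). Price 3.7690; hedge Δ=-0.1233, bond B=40.4485.
  t=1,j=0: stock 93.9400 → up 130.5766 (V=31.3429), down 57.3034 (V=104.6161). Price 29.6626; hedge Δ=-1.0000, bond B=123.6026.
  t=1,j=1: stock 214.0600 → up 297.5434 (V=3.7690), down 130.5766 (V=31.3429). Price 5.0359; hedge Δ=-0.1651, bond B=40.3871.
  t=0,j=0: stock 154.0000 → up 214.0600 (V=5.0359), down 93.9400 (V=29.6626). Price 5.7723; hedge Δ=-0.2050, bond B=37.3450.
Check: Δ(0,0)·S0 + B(0,0) = 5.7723 = V0.

(0,0): Delta=-0.2050 Bond=37.3450
(1,0): Delta=-1.0000 Bond=123.6026
(1,1): Delta=-0.1651 Bond=40.3871
(2,0): Delta=-1.0000 Bond=161.9195
(2,1): Delta=-1.0000 Bond=161.9195
(2,2): Delta=-0.1233 Bond=40.4485
(3,0): Delta=-1.0000 Bond=212.1145
(3,1): Delta=-1.0000 Bond=212.1145
(3,2): Delta=-1.0000 Bond=212.1145
(3,3): Delta=-0.0793 Bond=34.8016
V0=5.7723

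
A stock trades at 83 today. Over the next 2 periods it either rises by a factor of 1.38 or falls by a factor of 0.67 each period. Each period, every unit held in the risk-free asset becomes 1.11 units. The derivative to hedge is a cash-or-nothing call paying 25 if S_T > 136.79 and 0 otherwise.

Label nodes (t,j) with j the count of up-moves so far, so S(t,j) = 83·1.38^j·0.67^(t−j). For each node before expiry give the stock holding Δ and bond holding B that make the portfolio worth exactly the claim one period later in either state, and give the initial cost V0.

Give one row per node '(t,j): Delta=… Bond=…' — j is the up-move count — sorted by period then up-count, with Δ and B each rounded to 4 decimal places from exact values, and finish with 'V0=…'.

The replicating-portfolio and risk-neutral prices coincide; use p* = (1.11−0.67)/(1.38−0.67) = 0.6197 for the latter.
Terminal values V(2,·): V(2,0)=0.0000, V(2,1)=0.0000, V(2,2)=25.0000
Node (1,0) S=55.6100: V=(p*·0.0000+(1−p*)·0.0000)/1.11=0.0000; Δ=(0.0000−0.0000)/(76.7418−37.2587)=0.0000; B=V−Δ·S=0.0000
Node (1,1) S=114.5400: V=(p*·25.0000+(1−p*)·0.0000)/1.11=13.9576; Δ=(25.0000−0.0000)/(158.0652−76.7418)=0.3074; B=V−Δ·S=-21.2536
Node (0,0) S=83.0000: V=(p*·13.9576+(1−p*)·0.0000)/1.11=7.7926; Δ=(13.9576−0.0000)/(114.5400−55.6100)=0.2369; B=V−Δ·S=-11.8660
Each (Δ,B) replicates both successor values, so the strategy is self-financing and V0 is arbitrage-free.

(0,0): Delta=0.2369 Bond=-11.8660
(1,0): Delta=0.0000 Bond=0.0000
(1,1): Delta=0.3074 Bond=-21.2536
V0=7.7926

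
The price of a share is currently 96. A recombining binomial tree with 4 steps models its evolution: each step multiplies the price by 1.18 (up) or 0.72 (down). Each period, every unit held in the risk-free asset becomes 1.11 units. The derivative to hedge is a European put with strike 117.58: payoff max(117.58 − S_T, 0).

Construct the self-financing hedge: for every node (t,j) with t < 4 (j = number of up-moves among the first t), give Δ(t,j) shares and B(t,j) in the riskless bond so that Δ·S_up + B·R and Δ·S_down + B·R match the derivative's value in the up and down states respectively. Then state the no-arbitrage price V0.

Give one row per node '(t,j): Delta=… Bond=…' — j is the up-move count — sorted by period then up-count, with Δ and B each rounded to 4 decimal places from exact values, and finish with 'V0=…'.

(0,0): Delta=-0.3084 Bond=34.3847
(1,0): Delta=-1.0000 Bond=85.9735
(1,1): Delta=-0.2326 Bond=29.5863
(2,0): Delta=-1.0000 Bond=95.4306
(2,1): Delta=-1.0000 Bond=95.4306
(2,2): Delta=-0.1486 Bond=21.6068
(3,0): Delta=-1.0000 Bond=105.9279
(3,1): Delta=-1.0000 Bond=105.9279
(3,2): Delta=-1.0000 Bond=105.9279
(3,3): Delta=-0.0553 Bond=9.2755
V0=4.7826

The replicating-portfolio and risk-neutral prices coincide; use p* = (1.11−0.72)/(1.18−0.72) = 0.8478 for the latter.
Payoff layer (t=4): V(4,0)=91.7811, V(4,1)=75.2985, V(4,2)=48.2853, V(4,3)=4.0136, V(4,4)=0.0000
(3,0): S=35.8318. Δ = (V_up−V_dn)/(S_up−S_dn) = (75.2985−91.7811)/(42.2815−25.7989) = -1.0000. V = [p*·75.2985 + (1−p*)·91.7811]/1.11 = 70.0961. B = V − Δ·S = 105.9279.
(3,1): S=58.7244. Δ = (V_up−V_dn)/(S_up−S_dn) = (48.2853−75.2985)/(69.2947−42.2815) = -1.0000. V = [p*·48.2853 + (1−p*)·75.2985]/1.11 = 47.2036. B = V − Δ·S = 105.9279.
(3,2): S=96.2427. Δ = (V_up−V_dn)/(S_up−S_dn) = (4.0136−48.2853)/(113.5664−69.2947) = -1.0000. V = [p*·4.0136 + (1−p*)·48.2853]/1.11 = 9.6852. B = V − Δ·S = 105.9279.
(3,3): S=157.7311. Δ = (V_up−V_dn)/(S_up−S_dn) = (0.0000−4.0136)/(186.1227−113.5664) = -0.0553. V = [p*·0.0000 + (1−p*)·4.0136]/1.11 = 0.5502. B = V − Δ·S = 9.2755.
(2,0): S=49.7664. Δ = (V_up−V_dn)/(S_up−S_dn) = (47.2036−70.0961)/(58.7244−35.8318) = -1.0000. V = [p*·47.2036 + (1−p*)·70.0961]/1.11 = 45.6642. B = V − Δ·S = 95.4306.
(2,1): S=81.5616. Δ = (V_up−V_dn)/(S_up−S_dn) = (9.6852−47.2036)/(96.2427−58.7244) = -1.0000. V = [p*·9.6852 + (1−p*)·47.2036]/1.11 = 13.8690. B = V − Δ·S = 95.4306.
(2,2): S=133.6704. Δ = (V_up−V_dn)/(S_up−S_dn) = (0.5502−9.6852)/(157.7311−96.2427) = -0.1486. V = [p*·0.5502 + (1−p*)·9.6852]/1.11 = 1.7481. B = V − Δ·S = 21.6068.
(1,0): S=69.1200. Δ = (V_up−V_dn)/(S_up−S_dn) = (13.8690−45.6642)/(81.5616−49.7664) = -1.0000. V = [p*·13.8690 + (1−p*)·45.6642]/1.11 = 16.8535. B = V − Δ·S = 85.9735.
(1,1): S=113.2800. Δ = (V_up−V_dn)/(S_up−S_dn) = (1.7481−13.8690)/(133.6704−81.5616) = -0.2326. V = [p*·1.7481 + (1−p*)·13.8690]/1.11 = 3.2365. B = V − Δ·S = 29.5863.
(0,0): S=96.0000. Δ = (V_up−V_dn)/(S_up−S_dn) = (3.2365−16.8535)/(113.2800−69.1200) = -0.3084. V = [p*·3.2365 + (1−p*)·16.8535]/1.11 = 4.7826. B = V − Δ·S = 34.3847.
Root portfolio cost Δ·96+B reproduces V0=4.7826.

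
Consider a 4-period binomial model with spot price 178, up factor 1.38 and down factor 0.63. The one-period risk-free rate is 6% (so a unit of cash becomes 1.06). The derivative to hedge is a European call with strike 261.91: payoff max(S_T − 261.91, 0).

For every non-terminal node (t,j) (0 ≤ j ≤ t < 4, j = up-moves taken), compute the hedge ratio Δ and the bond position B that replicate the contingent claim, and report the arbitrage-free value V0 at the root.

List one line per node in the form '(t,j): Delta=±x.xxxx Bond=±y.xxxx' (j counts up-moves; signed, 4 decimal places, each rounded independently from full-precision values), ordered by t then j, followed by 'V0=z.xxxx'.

Under the risk-neutral measure, an up-move has probability p* = (R−d)/(u−d) = 0.5733 and values discount at R = 1.06.
Payoff layer (t=4): V(4,0)=0.0000, V(4,1)=0.0000, V(4,2)=0.0000, V(4,3)=32.8020, V(4,4)=383.6496
  t=3,j=0: stock 44.5084 → up 61.4215 (V=0.0000), down 28.0403 (V=0.0000). Price 0.0000; hedge Δ=0.0000, bond B=0.0000.
  t=3,j=1: stock 97.4945 → up 134.5424 (V=0.0000), down 61.4215 (V=0.0000). Price 0.0000; hedge Δ=0.0000, bond B=0.0000.
  t=3,j=2: stock 213.5594 → up 294.7120 (V=32.8020), down 134.5424 (V=0.0000). Price 17.7420; hedge Δ=0.2048, bond B=-25.9940.
  t=3,j=3: stock 467.7968 → up 645.5596 (V=383.6496), down 294.7120 (V=32.8020). Price 220.7119; hedge Δ=1.0000, bond B=-247.0849.
  t=2,j=0: stock 70.6482 → up 97.4945 (V=0.0000), down 44.5084 (V=0.0000). Price 0.0000; hedge Δ=0.0000, bond B=0.0000.
  t=2,j=1: stock 154.7532 → up 213.5594 (V=17.7420), down 97.4945 (V=0.0000). Price 9.5963; hedge Δ=0.1529, bond B=-14.0597.
  t=2,j=2: stock 338.9832 → up 467.7968 (V=220.7119), down 213.5594 (V=17.7420). Price 126.5202; hedge Δ=0.7983, bond B=-144.1064.
  t=1,j=0: stock 112.1400 → up 154.7532 (V=9.5963), down 70.6482 (V=0.0000). Price 5.1904; hedge Δ=0.1141, bond B=-7.6046.
  t=1,j=1: stock 245.6400 → up 338.9832 (V=126.5202), down 154.7532 (V=9.5963). Price 72.2950; hedge Δ=0.6347, bond B=-83.6036.
  t=0,j=0: stock 178.0000 → up 245.6400 (V=72.2950), down 112.1400 (V=5.1904). Price 41.1922; hedge Δ=0.5027, bond B=-48.2805.
The time-0 hedge costs 41.1922, which is the no-arbitrage price.

(0,0): Delta=0.5027 Bond=-48.2805
(1,0): Delta=0.1141 Bond=-7.6046
(1,1): Delta=0.6347 Bond=-83.6036
(2,0): Delta=0.0000 Bond=0.0000
(2,1): Delta=0.1529 Bond=-14.0597
(2,2): Delta=0.7983 Bond=-144.1064
(3,0): Delta=0.0000 Bond=0.0000
(3,1): Delta=0.0000 Bond=0.0000
(3,2): Delta=0.2048 Bond=-25.9940
(3,3): Delta=1.0000 Bond=-247.0849
V0=41.1922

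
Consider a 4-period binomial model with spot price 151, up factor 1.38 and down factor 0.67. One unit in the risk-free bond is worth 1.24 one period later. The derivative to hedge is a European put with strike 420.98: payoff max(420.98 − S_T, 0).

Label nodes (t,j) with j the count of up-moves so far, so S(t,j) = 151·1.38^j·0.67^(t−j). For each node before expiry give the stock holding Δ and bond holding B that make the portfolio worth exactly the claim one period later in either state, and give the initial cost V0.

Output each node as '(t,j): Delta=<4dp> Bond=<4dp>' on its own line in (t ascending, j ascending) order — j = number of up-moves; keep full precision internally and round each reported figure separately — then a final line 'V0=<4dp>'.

The replicating-portfolio and risk-neutral prices coincide; use p* = (1.24−0.67)/(1.38−0.67) = 0.8028 for the latter.
Terminal payoffs: V(4,0)=390.5518, V(4,1)=358.3070, V(4,2)=291.8923, V(4,3)=155.0980, V(4,4)=0.0000
  t=3,j=0: stock 45.4152 → up 62.6730 (V=358.3070), down 30.4282 (V=390.5518). Price 294.0848; hedge Δ=-1.0000, bond B=339.5000.
  t=3,j=1: stock 93.5418 → up 129.0877 (V=291.8923), down 62.6730 (V=358.3070). Price 245.9582; hedge Δ=-1.0000, bond B=339.5000.
  t=3,j=2: stock 192.6681 → up 265.8820 (V=155.0980), down 129.0877 (V=291.8923). Price 146.8319; hedge Δ=-1.0000, bond B=339.5000.
  t=3,j=3: stock 396.8389 → up 547.6376 (V=0.0000), down 265.8820 (V=155.0980). Price 24.6635; hedge Δ=-0.5505, bond B=243.1113.
  t=2,j=0: stock 67.7839 → up 93.5418 (V=245.9582), down 45.4152 (V=294.0848). Price 206.0064; hedge Δ=-1.0000, bond B=273.7903.
  t=2,j=1: stock 139.6146 → up 192.6681 (V=146.8319), down 93.5418 (V=245.9582). Price 134.1757; hedge Δ=-1.0000, bond B=273.7903.
  t=2,j=2: stock 287.5644 → up 396.8389 (V=24.6635), down 192.6681 (V=146.8319). Price 39.3169; hedge Δ=-0.5984, bond B=211.3851.
  t=1,j=0: stock 101.1700 → up 139.6146 (V=134.1757), down 67.7839 (V=206.0064). Price 119.6286; hedge Δ=-1.0000, bond B=220.7986.
  t=1,j=1: stock 208.3800 → up 287.5644 (V=39.3169), down 139.6146 (V=134.1757). Price 46.7915; hedge Δ=-0.6412, bond B=180.3954.
  t=0,j=0: stock 151.0000 → up 208.3800 (V=46.7915), down 101.1700 (V=119.6286). Price 49.3176; hedge Δ=-0.6794, bond B=151.9051.
Check: Δ(0,0)·S0 + B(0,0) = 49.3176 = V0.

(0,0): Delta=-0.6794 Bond=151.9051
(1,0): Delta=-1.0000 Bond=220.7986
(1,1): Delta=-0.6412 Bond=180.3954
(2,0): Delta=-1.0000 Bond=273.7903
(2,1): Delta=-1.0000 Bond=273.7903
(2,2): Delta=-0.5984 Bond=211.3851
(3,0): Delta=-1.0000 Bond=339.5000
(3,1): Delta=-1.0000 Bond=339.5000
(3,2): Delta=-1.0000 Bond=339.5000
(3,3): Delta=-0.5505 Bond=243.1113
V0=49.3176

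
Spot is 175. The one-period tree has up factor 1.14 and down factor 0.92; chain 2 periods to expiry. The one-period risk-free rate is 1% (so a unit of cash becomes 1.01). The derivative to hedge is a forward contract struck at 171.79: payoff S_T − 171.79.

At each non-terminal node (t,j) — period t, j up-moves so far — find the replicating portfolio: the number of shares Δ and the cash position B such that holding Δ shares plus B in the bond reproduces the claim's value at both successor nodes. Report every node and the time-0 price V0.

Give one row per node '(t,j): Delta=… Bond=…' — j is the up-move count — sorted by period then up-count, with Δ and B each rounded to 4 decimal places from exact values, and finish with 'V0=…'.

No-arbitrage ⇒ martingale measure with p* = (R−d)/(u−d) = 0.4091.
Payoff layer (t=2): V(2,0)=-23.6700, V(2,1)=11.7500, V(2,2)=55.6400
(1,0): S=161.0000. Δ = (V_up−V_dn)/(S_up−S_dn) = (11.7500−-23.6700)/(183.5400−148.1200) = 1.0000. V = [p*·11.7500 + (1−p*)·-23.6700]/1.01 = -9.0891. B = V − Δ·S = -170.0891.
(1,1): S=199.5000. Δ = (V_up−V_dn)/(S_up−S_dn) = (55.6400−11.7500)/(227.4300−183.5400) = 1.0000. V = [p*·55.6400 + (1−p*)·11.7500]/1.01 = 29.4109. B = V − Δ·S = -170.0891.
(0,0): S=175.0000. Δ = (V_up−V_dn)/(S_up−S_dn) = (29.4109−-9.0891)/(199.5000−161.0000) = 1.0000. V = [p*·29.4109 + (1−p*)·-9.0891]/1.01 = 6.5949. B = V − Δ·S = -168.4051.
Check: Δ(0,0)·S0 + B(0,0) = 6.5949 = V0.

(0,0): Delta=1.0000 Bond=-168.4051
(1,0): Delta=1.0000 Bond=-170.0891
(1,1): Delta=1.0000 Bond=-170.0891
V0=6.5949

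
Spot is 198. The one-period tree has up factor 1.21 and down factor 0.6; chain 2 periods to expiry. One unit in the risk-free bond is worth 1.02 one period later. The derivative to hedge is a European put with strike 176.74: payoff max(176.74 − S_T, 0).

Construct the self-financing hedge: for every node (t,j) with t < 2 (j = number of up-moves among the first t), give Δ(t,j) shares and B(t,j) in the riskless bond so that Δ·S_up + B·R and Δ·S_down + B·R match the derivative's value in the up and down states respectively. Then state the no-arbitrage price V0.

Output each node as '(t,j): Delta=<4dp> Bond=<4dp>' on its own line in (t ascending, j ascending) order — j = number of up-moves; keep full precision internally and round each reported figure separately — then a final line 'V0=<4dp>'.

No-arbitrage ⇒ martingale measure with p* = (R−d)/(u−d) = 0.6885.
Terminal values V(2,·): V(2,0)=105.4600, V(2,1)=32.9920, V(2,2)=0.0000
Node (1,0) S=118.8000: V=(p*·32.9920+(1−p*)·105.4600)/1.02=54.4745; Δ=(32.9920−105.4600)/(143.7480−71.2800)=-1.0000; B=V−Δ·S=173.2745
Node (1,1) S=239.5800: V=(p*·0.0000+(1−p*)·32.9920)/1.02=10.0747; Δ=(0.0000−32.9920)/(289.8918−143.7480)=-0.2258; B=V−Δ·S=64.1599
Node (0,0) S=198.0000: V=(p*·10.0747+(1−p*)·54.4745)/1.02=23.4354; Δ=(10.0747−54.4745)/(239.5800−118.8000)=-0.3676; B=V−Δ·S=96.2220
Root portfolio cost Δ·198+B reproduces V0=23.4354.

(0,0): Delta=-0.3676 Bond=96.2220
(1,0): Delta=-1.0000 Bond=173.2745
(1,1): Delta=-0.2258 Bond=64.1599
V0=23.4354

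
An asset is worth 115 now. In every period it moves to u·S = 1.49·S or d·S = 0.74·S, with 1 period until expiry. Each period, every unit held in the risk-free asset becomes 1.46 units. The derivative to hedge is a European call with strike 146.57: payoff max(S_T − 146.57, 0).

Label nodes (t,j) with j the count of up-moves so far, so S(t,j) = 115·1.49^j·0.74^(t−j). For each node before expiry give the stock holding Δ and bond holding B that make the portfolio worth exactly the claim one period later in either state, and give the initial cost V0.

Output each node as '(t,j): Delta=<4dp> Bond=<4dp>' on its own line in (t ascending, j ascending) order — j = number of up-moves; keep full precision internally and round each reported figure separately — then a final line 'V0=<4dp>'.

Risk-neutral probability p* = (R−d)/(u−d) = (1.46−0.74)/(1.49−0.74) = 0.9600.
Payoff layer (t=1): V(1,0)=0.0000, V(1,1)=24.7800
  t=0,j=0: stock 115.0000 → up 171.3500 (V=24.7800), down 85.1000 (V=0.0000). Price 16.2937; hedge Δ=0.2873, bond B=-16.7463.
Each (Δ,B) replicates both successor values, so the strategy is self-financing and V0 is arbitrage-free.

(0,0): Delta=0.2873 Bond=-16.7463
V0=16.2937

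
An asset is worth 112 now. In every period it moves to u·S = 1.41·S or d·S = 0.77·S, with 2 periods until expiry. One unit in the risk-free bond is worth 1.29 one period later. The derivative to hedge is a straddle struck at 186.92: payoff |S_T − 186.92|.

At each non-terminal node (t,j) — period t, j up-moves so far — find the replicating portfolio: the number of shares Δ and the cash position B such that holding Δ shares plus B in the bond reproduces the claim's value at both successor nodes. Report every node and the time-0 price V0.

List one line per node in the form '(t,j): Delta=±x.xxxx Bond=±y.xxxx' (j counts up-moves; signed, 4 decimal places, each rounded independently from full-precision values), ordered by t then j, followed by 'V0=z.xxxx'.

The replicating-portfolio and risk-neutral prices coincide; use p* = (1.29−0.77)/(1.41−0.77) = 0.8125 for the latter.
Terminal values V(2,·): V(2,0)=120.5152, V(2,1)=65.3216, V(2,2)=35.7472
  t=1,j=0: stock 86.2400 → up 121.5984 (V=65.3216), down 66.4048 (V=120.5152). Price 58.6592; hedge Δ=-1.0000, bond B=144.8992.
  t=1,j=1: stock 157.9200 → up 222.6672 (V=35.7472), down 121.5984 (V=65.3216). Price 32.0096; hedge Δ=-0.2926, bond B=78.2196.
  t=0,j=0: stock 112.0000 → up 157.9200 (V=32.0096), down 86.2400 (V=58.6592). Price 28.6871; hedge Δ=-0.3718, bond B=70.3272.
Root portfolio cost Δ·112+B reproduces V0=28.6871.

(0,0): Delta=-0.3718 Bond=70.3272
(1,0): Delta=-1.0000 Bond=144.8992
(1,1): Delta=-0.2926 Bond=78.2196
V0=28.6871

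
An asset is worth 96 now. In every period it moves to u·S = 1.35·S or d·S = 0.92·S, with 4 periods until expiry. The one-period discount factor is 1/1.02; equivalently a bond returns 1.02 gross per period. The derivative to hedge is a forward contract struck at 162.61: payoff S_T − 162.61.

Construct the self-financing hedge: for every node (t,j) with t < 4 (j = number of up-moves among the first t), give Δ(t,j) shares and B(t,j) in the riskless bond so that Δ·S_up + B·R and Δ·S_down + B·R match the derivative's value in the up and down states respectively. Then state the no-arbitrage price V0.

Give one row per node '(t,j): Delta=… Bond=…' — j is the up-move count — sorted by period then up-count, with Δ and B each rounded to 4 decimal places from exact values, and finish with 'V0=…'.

(0,0): Delta=1.0000 Bond=-150.2265
(1,0): Delta=1.0000 Bond=-153.2310
(1,1): Delta=1.0000 Bond=-153.2310
(2,0): Delta=1.0000 Bond=-156.2957
(2,1): Delta=1.0000 Bond=-156.2957
(2,2): Delta=1.0000 Bond=-156.2957
(3,0): Delta=1.0000 Bond=-159.4216
(3,1): Delta=1.0000 Bond=-159.4216
(3,2): Delta=1.0000 Bond=-159.4216
(3,3): Delta=1.0000 Bond=-159.4216
V0=-54.2265

No-arbitrage ⇒ martingale measure with p* = (R−d)/(u−d) = 0.2326.
Terminal values V(4,·): V(4,0)=-93.8363, V(4,1)=-61.6920, V(4,2)=-14.5239, V(4,3)=54.6903, V(4,4)=156.2546
Node (3,0) S=74.7540: V=(p*·-61.6920+(1−p*)·-93.8363)/1.02=-84.6675; Δ=(-61.6920−-93.8363)/(100.9180−68.7737)=1.0000; B=V−Δ·S=-159.4216
Node (3,1) S=109.6934: V=(p*·-14.5239+(1−p*)·-61.6920)/1.02=-49.7281; Δ=(-14.5239−-61.6920)/(148.0861−100.9180)=1.0000; B=V−Δ·S=-159.4216
Node (3,2) S=160.9632: V=(p*·54.6903+(1−p*)·-14.5239)/1.02=1.5416; Δ=(54.6903−-14.5239)/(217.3003−148.0861)=1.0000; B=V−Δ·S=-159.4216
Node (3,3) S=236.1960: V=(p*·156.2546+(1−p*)·54.6903)/1.02=76.7744; Δ=(156.2546−54.6903)/(318.8646−217.3003)=1.0000; B=V−Δ·S=-159.4216
Node (2,0) S=81.2544: V=(p*·-49.7281+(1−p*)·-84.6675)/1.02=-75.0413; Δ=(-49.7281−-84.6675)/(109.6934−74.7540)=1.0000; B=V−Δ·S=-156.2957
Node (2,1) S=119.2320: V=(p*·1.5416+(1−p*)·-49.7281)/1.02=-37.0637; Δ=(1.5416−-49.7281)/(160.9632−109.6934)=1.0000; B=V−Δ·S=-156.2957
Node (2,2) S=174.9600: V=(p*·76.7744+(1−p*)·1.5416)/1.02=18.6643; Δ=(76.7744−1.5416)/(236.1960−160.9632)=1.0000; B=V−Δ·S=-156.2957
Node (1,0) S=88.3200: V=(p*·-37.0637+(1−p*)·-75.0413)/1.02=-64.9110; Δ=(-37.0637−-75.0413)/(119.2320−81.2544)=1.0000; B=V−Δ·S=-153.2310
Node (1,1) S=129.6000: V=(p*·18.6643+(1−p*)·-37.0637)/1.02=-23.6310; Δ=(18.6643−-37.0637)/(174.9600−119.2320)=1.0000; B=V−Δ·S=-153.2310
Node (0,0) S=96.0000: V=(p*·-23.6310+(1−p*)·-64.9110)/1.02=-54.2265; Δ=(-23.6310−-64.9110)/(129.6000−88.3200)=1.0000; B=V−Δ·S=-150.2265
Root portfolio cost Δ·96+B reproduces V0=-54.2265.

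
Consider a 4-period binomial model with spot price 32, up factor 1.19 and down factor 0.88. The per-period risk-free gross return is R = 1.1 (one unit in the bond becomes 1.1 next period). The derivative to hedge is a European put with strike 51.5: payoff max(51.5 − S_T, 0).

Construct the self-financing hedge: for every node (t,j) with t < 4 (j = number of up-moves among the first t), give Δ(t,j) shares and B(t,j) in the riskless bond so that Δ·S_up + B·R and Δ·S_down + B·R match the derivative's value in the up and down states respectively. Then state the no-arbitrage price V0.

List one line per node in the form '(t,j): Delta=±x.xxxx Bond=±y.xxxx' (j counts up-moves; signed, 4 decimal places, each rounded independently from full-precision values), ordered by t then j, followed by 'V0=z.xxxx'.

Under the risk-neutral measure, an up-move has probability p* = (R−d)/(u−d) = 0.7097 and values discount at R = 1.1.
Terminal payoffs: V(4,0)=32.3097, V(4,1)=25.5495, V(4,2)=16.4079, V(4,3)=4.0459, V(4,4)=0.0000
(3,0): S=21.8071. Δ = (V_up−V_dn)/(S_up−S_dn) = (25.5495−32.3097)/(25.9505−19.1903) = -1.0000. V = [p*·25.5495 + (1−p*)·32.3097]/1.1 = 25.0111. B = V − Δ·S = 46.8182.
(3,1): S=29.4892. Δ = (V_up−V_dn)/(S_up−S_dn) = (16.4079−25.5495)/(35.0921−25.9505) = -1.0000. V = [p*·16.4079 + (1−p*)·25.5495]/1.1 = 17.3290. B = V − Δ·S = 46.8182.
(3,2): S=39.8774. Δ = (V_up−V_dn)/(S_up−S_dn) = (4.0459−16.4079)/(47.4541−35.0921) = -1.0000. V = [p*·4.0459 + (1−p*)·16.4079]/1.1 = 6.9408. B = V − Δ·S = 46.8182.
(3,3): S=53.9251. Δ = (V_up−V_dn)/(S_up−S_dn) = (0.0000−4.0459)/(64.1709−47.4541) = -0.2420. V = [p*·0.0000 + (1−p*)·4.0459]/1.1 = 1.0678. B = V − Δ·S = 14.1192.
(2,0): S=24.7808. Δ = (V_up−V_dn)/(S_up−S_dn) = (17.3290−25.0111)/(29.4892−21.8071) = -1.0000. V = [p*·17.3290 + (1−p*)·25.0111]/1.1 = 17.7812. B = V − Δ·S = 42.5620.
(2,1): S=33.5104. Δ = (V_up−V_dn)/(S_up−S_dn) = (6.9408−17.3290)/(39.8774−29.4892) = -1.0000. V = [p*·6.9408 + (1−p*)·17.3290]/1.1 = 9.0516. B = V − Δ·S = 42.5620.
(2,2): S=45.3152. Δ = (V_up−V_dn)/(S_up−S_dn) = (1.0678−6.9408)/(53.9251−39.8774) = -0.4181. V = [p*·1.0678 + (1−p*)·6.9408]/1.1 = 2.5208. B = V − Δ·S = 21.4659.
(1,0): S=28.1600. Δ = (V_up−V_dn)/(S_up−S_dn) = (9.0516−17.7812)/(33.5104−24.7808) = -1.0000. V = [p*·9.0516 + (1−p*)·17.7812]/1.1 = 10.5327. B = V − Δ·S = 38.6927.
(1,1): S=38.0800. Δ = (V_up−V_dn)/(S_up−S_dn) = (2.5208−9.0516)/(45.3152−33.5104) = -0.5532. V = [p*·2.5208 + (1−p*)·9.0516]/1.1 = 4.0153. B = V − Δ·S = 25.0823.
(0,0): S=32.0000. Δ = (V_up−V_dn)/(S_up−S_dn) = (4.0153−10.5327)/(38.0800−28.1600) = -0.6570. V = [p*·4.0153 + (1−p*)·10.5327]/1.1 = 5.3704. B = V − Δ·S = 26.3943.
Self-financing check: at every node Δ·S+B equals the discounted successor values.

(0,0): Delta=-0.6570 Bond=26.3943
(1,0): Delta=-1.0000 Bond=38.6927
(1,1): Delta=-0.5532 Bond=25.0823
(2,0): Delta=-1.0000 Bond=42.5620
(2,1): Delta=-1.0000 Bond=42.5620
(2,2): Delta=-0.4181 Bond=21.4659
(3,0): Delta=-1.0000 Bond=46.8182
(3,1): Delta=-1.0000 Bond=46.8182
(3,2): Delta=-1.0000 Bond=46.8182
(3,3): Delta=-0.2420 Bond=14.1192
V0=5.3704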